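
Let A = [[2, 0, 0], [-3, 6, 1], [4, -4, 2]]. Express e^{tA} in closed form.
A has Jordan form J = [[2, 0, 0], [0, 4, 1], [0, 0, 4]] with A = PJP^{-1}, so e^{tA} = P e^{tJ} P^{-1}.

For a Jordan block J_k(λ), e^{tJ_k(λ)} = e^{λt} · (I + tN + t^2 N^2/2! + ... + t^{k-1} N^{k-1}/(k-1)!) where N is the nilpotent superdiagonal part.

Assembling the blocks and conjugating back gives the entries of e^{tA} as shown above.

e^{tA} = [[e^{2*t}, 0, 0], [-t*e^{4*t} - e^{4*t} + e^{2*t}, (2*t + 1)*e^{4*t}, t*e^{4*t}], [2*t*e^{4*t} + e^{4*t} - e^{2*t}, -4*t*e^{4*t}, (1 - 2*t)*e^{4*t}]]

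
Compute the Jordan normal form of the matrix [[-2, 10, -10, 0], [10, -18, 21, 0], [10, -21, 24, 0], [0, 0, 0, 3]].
The characteristic polynomial is det(xI - A) = (x - 3)^3(x + 2), so the eigenvalues are -2 (algebraic multiplicity 1), 3 (algebraic multiplicity 3).

For λ = -2: algebraic multiplicity 1 gives one 1×1 block.

For λ = 3: rank(A - 3I) = 2, rank((A - 3I)^2) = 1. The eigenspace has dimension 4 - 2 = 2, so there are 2 Jordan blocks; the rank sequence gives block sizes [2, 1].

Assembling the blocks gives the Jordan form J above.

J = [[-2, 0, 0, 0], [0, 3, 1, 0], [0, 0, 3, 0], [0, 0, 0, 3]]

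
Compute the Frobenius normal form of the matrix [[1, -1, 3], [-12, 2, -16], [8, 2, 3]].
The invariant factors of A (the non-unit diagonal entries of the Smith normal form of xI - A over ℚ[x]) are (x - 5)(x^2 - x + 2), each dividing the next. The characteristic polynomial is their product, (x - 5)(x^2 - x + 2).

The rational canonical form is the block-diagonal matrix of companion matrices C(f_i):
R = [[0, 0, 10], [1, 0, -7], [0, 1, 6]].

Note the characteristic polynomial does not split into linear factors over ℚ, so A has no Jordan form over ℚ; the rational canonical form exists over any field.

R = [[0, 0, 10], [1, 0, -7], [0, 1, 6]]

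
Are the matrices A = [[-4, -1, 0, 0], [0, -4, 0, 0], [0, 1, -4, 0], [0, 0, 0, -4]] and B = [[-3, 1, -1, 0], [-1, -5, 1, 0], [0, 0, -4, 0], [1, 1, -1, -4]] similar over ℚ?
Two matrices over a field are similar if and only if they have the same invariant factors.

Both A and B have characteristic polynomial (x + 4)^4 and minimal polynomial (x + 4)^2. Computing further, both have invariant factors x + 4, x + 4, (x + 4)^2. Hence A and B are similar.

Yes.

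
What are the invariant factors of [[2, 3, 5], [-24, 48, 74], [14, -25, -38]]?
(x - 4)^3

The Jordan structure of A has elementary divisors (x - 4)^3. Arranging the block sizes at each eigenvalue in decreasing order and taking row products gives the invariant factors.

Invariant factors (smallest first, each dividing the next): (x - 4)^3.

Check: the last factor (x - 4)^3 is the minimal polynomial, and the product (x - 4)^3 is the characteristic polynomial.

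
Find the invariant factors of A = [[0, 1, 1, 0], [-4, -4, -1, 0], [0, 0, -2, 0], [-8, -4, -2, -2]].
x + 2, (x + 2)^3

The Jordan structure of A has elementary divisors (x + 2)^3, (x + 2). Arranging the block sizes at each eigenvalue in decreasing order and taking row products gives the invariant factors.

Invariant factors (smallest first, each dividing the next): x + 2, (x + 2)^3.

Check: the last factor (x + 2)^3 is the minimal polynomial, and the product (x + 2)^4 is the characteristic polynomial.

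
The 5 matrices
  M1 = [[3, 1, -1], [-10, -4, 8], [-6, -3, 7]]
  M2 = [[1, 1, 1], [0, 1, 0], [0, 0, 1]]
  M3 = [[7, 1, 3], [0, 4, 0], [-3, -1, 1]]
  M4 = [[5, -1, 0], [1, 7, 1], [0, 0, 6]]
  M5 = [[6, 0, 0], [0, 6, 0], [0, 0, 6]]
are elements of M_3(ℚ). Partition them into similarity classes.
5 classes: {M1}, {M2}, {M3}, {M4}, {M5}

Characteristic polynomials: χ_{M1} = (x - 4)(x - 1)^2, χ_{M2} = (x - 1)^3, χ_{M3} = (x - 4)^3, χ_{M4} = (x - 6)^3, χ_{M5} = (x - 6)^3.

{M1}: invariant factors (x - 4)(x - 1)^2.

{M2}: invariant factors x - 1, (x - 1)^2.

{M3}: invariant factors x - 4, (x - 4)^2.

{M4}: invariant factors (x - 6)^3.

{M5}: invariant factors x - 6, x - 6, x - 6.

Matrices are similar if and only if their invariant-factor lists agree; the partition into similarity classes is {M1}, {M2}, {M3}, {M4}, {M5}.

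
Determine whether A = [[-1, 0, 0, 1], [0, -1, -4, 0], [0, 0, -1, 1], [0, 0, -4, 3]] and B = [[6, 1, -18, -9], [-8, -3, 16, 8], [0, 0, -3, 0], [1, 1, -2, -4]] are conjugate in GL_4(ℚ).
trace(A) = 0 but trace(B) = -4. The trace is a similarity invariant, so A and B are not similar.

No.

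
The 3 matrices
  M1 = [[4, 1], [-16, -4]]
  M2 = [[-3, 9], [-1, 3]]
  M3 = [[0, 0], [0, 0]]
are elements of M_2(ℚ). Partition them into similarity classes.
2 classes: {M1, M2}, {M3}

Characteristic polynomials: χ_{M1} = x^2, χ_{M2} = x^2, χ_{M3} = x^2.

{M1, M2}: invariant factors x^2.

{M3}: invariant factors x, x.

Matrices are similar if and only if their invariant-factor lists agree; the partition into similarity classes is {M1, M2}, {M3}.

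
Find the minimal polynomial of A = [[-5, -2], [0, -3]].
The characteristic polynomial factors as (x + 3)(x + 5). The minimal polynomial is ∏(x - λ)^{k_λ} where k_λ is the size of the largest Jordan block at λ.

For λ = -5: rank(A + 5I) = 1, and the largest Jordan block has size 1 (the smallest k with rank((A + 5I)^k) = rank((A + 5I)^(k+1))).
For λ = -3: rank(A + 3I) = 1, and the largest Jordan block has size 1 (the smallest k with rank((A + 3I)^k) = rank((A + 3I)^(k+1))).

So m_A(x) = (x + 3)(x + 5).

m_A(x) = (x + 3)(x + 5)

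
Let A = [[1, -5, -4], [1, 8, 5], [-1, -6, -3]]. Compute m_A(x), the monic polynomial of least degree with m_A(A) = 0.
The characteristic polynomial factors as (x - 2)^3. The minimal polynomial is ∏(x - λ)^{k_λ} where k_λ is the size of the largest Jordan block at λ.

For λ = 2: rank(A - 2I) = 2, and the largest Jordan block has size 3 (the smallest k with rank((A - 2I)^k) = rank((A - 2I)^(k+1))).

So m_A(x) = (x - 2)^3.

m_A(x) = (x - 2)^3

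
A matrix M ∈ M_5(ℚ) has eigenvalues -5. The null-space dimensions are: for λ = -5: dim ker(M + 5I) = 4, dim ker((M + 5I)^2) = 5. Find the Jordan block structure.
Jordan blocks: (-5, 2), (-5, 1), (-5, 1), (-5, 1)

λ = -5: successive nullity increments [4, 1] count blocks of size ≥ k; block sizes are [2, 1, 1, 1].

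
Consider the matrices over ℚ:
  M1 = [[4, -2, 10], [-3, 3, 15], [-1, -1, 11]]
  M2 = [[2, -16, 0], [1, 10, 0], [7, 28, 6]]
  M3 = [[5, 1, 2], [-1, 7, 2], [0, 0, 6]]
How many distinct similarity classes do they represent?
Characteristic polynomials: χ_{M1} = (x - 6)^3, χ_{M2} = (x - 6)^3, χ_{M3} = (x - 6)^3.

{M1, M2, M3}: invariant factors x - 6, (x - 6)^2.

Matrices are similar if and only if their invariant-factor lists agree; the partition into similarity classes is {M1, M2, M3}.

1 class: {M1, M2, M3}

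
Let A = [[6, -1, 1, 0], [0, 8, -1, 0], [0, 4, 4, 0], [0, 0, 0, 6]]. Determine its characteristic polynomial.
χ_A(x) = (x - 6)^4

xI - A = [[x - 6, 1, -1, 0], [0, x - 8, 1, 0], [0, -4, x - 4, 0], [0, 0, 0, x - 6]].

Expanding det(xI - A) along the first row:
det(xI - A) = + (x - 6)·det([[x - 8, 1, 0], [-4, x - 4, 0], [0, 0, x - 6]]) - (1)·det([[0, 1, 0], [0, x - 4, 0], [0, 0, x - 6]]) + (-1)·det([[0, x - 8, 0], [0, -4, 0], [0, 0, x - 6]]) - (0)·det([[0, x - 8, 1], [0, -4, x - 4], [0, 0, 0]]).

Evaluating gives χ_A(x) = x^4 - 24x^3 + 216x^2 - 864x + 1296 = (x - 6)^4.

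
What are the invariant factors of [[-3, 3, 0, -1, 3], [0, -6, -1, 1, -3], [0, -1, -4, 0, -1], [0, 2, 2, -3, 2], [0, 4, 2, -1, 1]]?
The Jordan structure of A has elementary divisors (x + 3)^3, (x + 3)^2. Arranging the block sizes at each eigenvalue in decreasing order and taking row products gives the invariant factors.

Invariant factors (smallest first, each dividing the next): (x + 3)^2, (x + 3)^3.

Check: the last factor (x + 3)^3 is the minimal polynomial, and the product (x + 3)^5 is the characteristic polynomial.

(x + 3)^2, (x + 3)^3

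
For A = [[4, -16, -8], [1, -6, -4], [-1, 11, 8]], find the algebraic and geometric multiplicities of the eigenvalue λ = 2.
algebraic multiplicity 3, geometric multiplicity 1

The characteristic polynomial is (x - 2)^3, so the factor x - 2 appears with exponent 3: the algebraic multiplicity is 3.

rank(A - 2I) = 2, so the eigenspace has dimension 3 - 2 = 1: the geometric multiplicity is 1.

Since 1 < 3, A is not diagonalizable.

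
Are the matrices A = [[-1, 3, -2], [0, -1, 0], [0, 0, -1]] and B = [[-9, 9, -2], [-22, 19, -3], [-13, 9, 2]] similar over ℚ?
trace(A) = -3 but trace(B) = 12. The trace is a similarity invariant, so A and B are not similar.

No.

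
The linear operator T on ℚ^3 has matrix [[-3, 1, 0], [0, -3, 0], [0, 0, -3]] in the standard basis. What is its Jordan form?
The characteristic polynomial is det(xI - A) = (x + 3)^3, so the eigenvalues are -3 (algebraic multiplicity 3).

For λ = -3: rank(A + 3I) = 1, rank((A + 3I)^2) = 0. The eigenspace has dimension 3 - 1 = 2, so there are 2 Jordan blocks; the rank sequence gives block sizes [2, 1].

Assembling the blocks gives the Jordan form J above.

J = [[-3, 1, 0], [0, -3, 0], [0, 0, -3]]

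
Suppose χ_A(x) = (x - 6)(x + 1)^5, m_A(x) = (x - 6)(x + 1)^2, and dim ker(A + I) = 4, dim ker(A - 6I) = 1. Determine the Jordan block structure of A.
Jordan blocks: (-1, 2), (-1, 1), (-1, 1), (-1, 1), (6, 1)

λ = -1: algebraic multiplicity 5 (exponent in χ_A), largest block size 2 (exponent in m_A), 4 blocks (geometric multiplicity). These force block sizes [2, 1, 1, 1].
λ = 6: algebraic multiplicity 1 (exponent in χ_A), largest block size 1 (exponent in m_A), 1 block (geometric multiplicity). This forces block sizes [1].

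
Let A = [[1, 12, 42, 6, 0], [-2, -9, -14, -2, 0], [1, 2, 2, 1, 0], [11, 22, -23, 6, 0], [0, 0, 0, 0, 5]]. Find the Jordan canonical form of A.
J = [[-5, 0, 0, 0, 0], [0, -5, 0, 0, 0], [0, 0, 5, 1, 0], [0, 0, 0, 5, 0], [0, 0, 0, 0, 5]]

The characteristic polynomial is det(xI - A) = (x - 5)^3(x + 5)^2, so the eigenvalues are -5 (algebraic multiplicity 2), 5 (algebraic multiplicity 3).

For λ = -5: rank(A + 5I) = 3. The eigenspace has dimension 5 - 3 = 2, so there are 2 Jordan blocks; the rank sequence gives block sizes [1, 1].

For λ = 5: rank(A - 5I) = 3, rank((A - 5I)^2) = 2. The eigenspace has dimension 5 - 3 = 2, so there are 2 Jordan blocks; the rank sequence gives block sizes [2, 1].

Assembling the blocks gives the Jordan form J above.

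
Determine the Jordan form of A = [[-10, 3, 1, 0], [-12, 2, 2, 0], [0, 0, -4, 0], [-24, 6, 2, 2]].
J = [[-4, 1, 0, 0], [0, -4, 0, 0], [0, 0, -4, 0], [0, 0, 0, 2]]

The characteristic polynomial is det(xI - A) = (x - 2)(x + 4)^3, so the eigenvalues are -4 (algebraic multiplicity 3), 2 (algebraic multiplicity 1).

For λ = -4: rank(A + 4I) = 2, rank((A + 4I)^2) = 1. The eigenspace has dimension 4 - 2 = 2, so there are 2 Jordan blocks; the rank sequence gives block sizes [2, 1].

For λ = 2: algebraic multiplicity 1 gives one 1×1 block.

Assembling the blocks gives the Jordan form J above.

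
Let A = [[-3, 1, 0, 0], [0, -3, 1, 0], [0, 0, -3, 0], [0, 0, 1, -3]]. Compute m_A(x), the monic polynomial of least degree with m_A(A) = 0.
m_A(x) = (x + 3)^3

The characteristic polynomial factors as (x + 3)^4. The minimal polynomial is ∏(x - λ)^{k_λ} where k_λ is the size of the largest Jordan block at λ.

For λ = -3: rank(A + 3I) = 2, and the largest Jordan block has size 3 (the smallest k with rank((A + 3I)^k) = rank((A + 3I)^(k+1))).

So m_A(x) = (x + 3)^3.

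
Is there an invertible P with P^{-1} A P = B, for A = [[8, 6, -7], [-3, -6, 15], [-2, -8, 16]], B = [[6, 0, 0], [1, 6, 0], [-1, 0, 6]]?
No.

Both have characteristic polynomial (x - 6)^3, but the minimal polynomial of A is (x - 6)^3 while the minimal polynomial of B is (x - 6)^2. The minimal polynomial is a similarity invariant, so A and B are not similar.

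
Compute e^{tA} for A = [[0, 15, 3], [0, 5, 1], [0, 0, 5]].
A has Jordan form J = [[0, 0, 0], [0, 5, 1], [0, 0, 5]] with A = PJP^{-1}, so e^{tA} = P e^{tJ} P^{-1}.

For a Jordan block J_k(λ), e^{tJ_k(λ)} = e^{λt} · (I + tN + t^2 N^2/2! + ... + t^{k-1} N^{k-1}/(k-1)!) where N is the nilpotent superdiagonal part.

Assembling the blocks and conjugating back gives the entries of e^{tA} as shown above.

e^{tA} = [[1, 3*e^{5*t} - 3, 3*t*e^{5*t}], [0, e^{5*t}, t*e^{5*t}], [0, 0, e^{5*t}]]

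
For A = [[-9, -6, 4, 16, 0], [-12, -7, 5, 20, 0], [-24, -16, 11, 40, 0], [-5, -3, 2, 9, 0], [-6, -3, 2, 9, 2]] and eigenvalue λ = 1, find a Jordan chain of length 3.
v_1 = [[0, 0, 1, 0, 0]]^T, v_2 = [[4, 5, 10, 2, 2]]^T, v_3 = [[2, 2, 4, 1, 1]]^T

We seek v_1 ∈ ker((A - I)^3) \ ker((A - I)^2), then set v_{i+1} = (A - I) v_i.

One such chain is v_1 = [[0, 0, 1, 0, 0]]^T, v_2 = [[4, 5, 10, 2, 2]]^T, v_3 = [[2, 2, 4, 1, 1]]^T. Check: (A - I) v_3 = [[0, 0, 0, 0, 0]]^T = 0.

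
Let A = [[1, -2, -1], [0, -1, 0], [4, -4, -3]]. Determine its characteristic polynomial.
xI - A = [[x - 1, 2, 1], [0, x + 1, 0], [-4, 4, x + 3]].

Expanding det(xI - A) along the first row:
det(xI - A) = + (x - 1)·det([[x + 1, 0], [4, x + 3]]) - (2)·det([[0, 0], [-4, x + 3]]) + (1)·det([[0, x + 1], [-4, 4]]).

Evaluating gives χ_A(x) = x^3 + 3x^2 + 3x + 1 = (x + 1)^3.

χ_A(x) = (x + 1)^3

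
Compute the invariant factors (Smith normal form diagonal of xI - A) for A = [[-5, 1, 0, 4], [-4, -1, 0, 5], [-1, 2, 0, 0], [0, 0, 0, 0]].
x^2(x + 3)^2

The Jordan structure of A has elementary divisors (x + 3)^2, x^2. Arranging the block sizes at each eigenvalue in decreasing order and taking row products gives the invariant factors.

Invariant factors (smallest first, each dividing the next): x^2(x + 3)^2.

Check: the last factor x^2(x + 3)^2 is the minimal polynomial, and the product x^2(x + 3)^2 is the characteristic polynomial.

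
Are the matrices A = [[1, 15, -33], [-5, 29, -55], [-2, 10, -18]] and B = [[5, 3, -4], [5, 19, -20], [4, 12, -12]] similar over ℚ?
Yes.

Two matrices over a field are similar if and only if they have the same invariant factors.

Both A and B have characteristic polynomial (x - 4)^3 and minimal polynomial (x - 4)^2. Computing further, both have invariant factors x - 4, (x - 4)^2. Hence A and B are similar.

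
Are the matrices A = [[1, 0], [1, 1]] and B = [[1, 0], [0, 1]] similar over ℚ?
No.

Both have characteristic polynomial (x - 1)^2, but the minimal polynomial of A is (x - 1)^2 while the minimal polynomial of B is x - 1. The minimal polynomial is a similarity invariant, so A and B are not similar.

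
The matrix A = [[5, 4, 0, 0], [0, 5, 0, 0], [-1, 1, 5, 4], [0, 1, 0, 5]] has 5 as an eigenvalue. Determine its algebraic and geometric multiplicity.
algebraic multiplicity 4, geometric multiplicity 2

The characteristic polynomial is (x - 5)^4, so the factor x - 5 appears with exponent 4: the algebraic multiplicity is 4.

rank(A - 5I) = 2, so the eigenspace has dimension 4 - 2 = 2: the geometric multiplicity is 2.

Since 2 < 4, A is not diagonalizable.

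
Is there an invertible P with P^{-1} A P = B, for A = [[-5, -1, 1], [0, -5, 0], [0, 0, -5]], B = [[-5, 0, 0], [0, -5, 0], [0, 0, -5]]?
No.

Both have characteristic polynomial (x + 5)^3, but the minimal polynomial of A is (x + 5)^2 while the minimal polynomial of B is x + 5. The minimal polynomial is a similarity invariant, so A and B are not similar.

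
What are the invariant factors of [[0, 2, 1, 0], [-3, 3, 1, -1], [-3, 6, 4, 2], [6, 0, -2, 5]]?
The Jordan structure of A has elementary divisors (x - 3)^2, (x - 3)^2. Arranging the block sizes at each eigenvalue in decreasing order and taking row products gives the invariant factors.

Invariant factors (smallest first, each dividing the next): (x - 3)^2, (x - 3)^2.

Check: the last factor (x - 3)^2 is the minimal polynomial, and the product (x - 3)^4 is the characteristic polynomial.

(x - 3)^2, (x - 3)^2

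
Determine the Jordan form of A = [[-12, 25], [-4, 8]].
J = [[-2, 1], [0, -2]]

The characteristic polynomial is det(xI - A) = (x + 2)^2, so the eigenvalues are -2 (algebraic multiplicity 2).

For λ = -2: rank(A + 2I) = 1, rank((A + 2I)^2) = 0. The eigenspace has dimension 2 - 1 = 1, so there is 1 Jordan block; the rank sequence gives block sizes [2].

Assembling the blocks gives the Jordan form J above.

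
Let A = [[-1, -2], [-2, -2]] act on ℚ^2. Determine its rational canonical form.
The invariant factors of A (the non-unit diagonal entries of the Smith normal form of xI - A over ℚ[x]) are x^2 + 3x - 2, each dividing the next. The characteristic polynomial is their product, x^2 + 3x - 2.

The rational canonical form is the block-diagonal matrix of companion matrices C(f_i):
R = [[0, 2], [1, -3]].

Note the characteristic polynomial does not split into linear factors over ℚ, so A has no Jordan form over ℚ; the rational canonical form exists over any field.

R = [[0, 2], [1, -3]]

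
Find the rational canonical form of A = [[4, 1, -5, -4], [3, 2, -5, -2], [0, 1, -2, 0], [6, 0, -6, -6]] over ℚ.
R = [[0, 0, 0, 6], [1, 0, 0, 7], [0, 1, 0, 2], [0, 0, 1, -2]]

The invariant factors of A (the non-unit diagonal entries of the Smith normal form of xI - A over ℚ[x]) are (x + 2)(x^3 - 2x - 3), each dividing the next. The characteristic polynomial is their product, (x + 2)(x^3 - 2x - 3).

The rational canonical form is the block-diagonal matrix of companion matrices C(f_i):
R = [[0, 0, 0, 6], [1, 0, 0, 7], [0, 1, 0, 2], [0, 0, 1, -2]].

Note the characteristic polynomial does not split into linear factors over ℚ, so A has no Jordan form over ℚ; the rational canonical form exists over any field.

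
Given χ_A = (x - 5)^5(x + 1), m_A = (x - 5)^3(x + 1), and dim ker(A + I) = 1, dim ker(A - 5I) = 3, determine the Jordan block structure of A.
Jordan blocks: (-1, 1), (5, 3), (5, 1), (5, 1)

λ = -1: algebraic multiplicity 1 (exponent in χ_A), largest block size 1 (exponent in m_A), 1 block (geometric multiplicity). This forces block sizes [1].
λ = 5: algebraic multiplicity 5 (exponent in χ_A), largest block size 3 (exponent in m_A), 3 blocks (geometric multiplicity). These force block sizes [3, 1, 1].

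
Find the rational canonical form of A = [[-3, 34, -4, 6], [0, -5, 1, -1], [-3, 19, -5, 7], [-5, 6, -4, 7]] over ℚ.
The invariant factors of A (the non-unit diagonal entries of the Smith normal form of xI - A over ℚ[x]) are (x - 2)(x + 5)(x^2 + 3x - 2), each dividing the next. The characteristic polynomial is their product, (x - 2)(x + 5)(x^2 + 3x - 2).

The rational canonical form is the block-diagonal matrix of companion matrices C(f_i):
R = [[0, 0, 0, -20], [1, 0, 0, 36], [0, 1, 0, 3], [0, 0, 1, -6]].

Note the characteristic polynomial does not split into linear factors over ℚ, so A has no Jordan form over ℚ; the rational canonical form exists over any field.

R = [[0, 0, 0, -20], [1, 0, 0, 36], [0, 1, 0, 3], [0, 0, 1, -6]]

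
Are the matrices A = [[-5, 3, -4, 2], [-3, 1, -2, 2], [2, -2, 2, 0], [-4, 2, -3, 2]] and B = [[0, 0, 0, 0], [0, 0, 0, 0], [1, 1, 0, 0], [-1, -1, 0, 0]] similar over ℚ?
No.

Both have characteristic polynomial x^4 and minimal polynomial x^2. But rank(A) = 2 for A while rank(B) = 1 for B, so the number of Jordan blocks at λ = 0 differs. A and B are not similar.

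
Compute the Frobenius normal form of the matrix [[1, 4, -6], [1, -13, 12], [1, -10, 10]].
R = [[0, 0, -20], [1, 0, 11], [0, 1, -2]]

The invariant factors of A (the non-unit diagonal entries of the Smith normal form of xI - A over ℚ[x]) are (x + 5)(x^2 - 3x + 4), each dividing the next. The characteristic polynomial is their product, (x + 5)(x^2 - 3x + 4).

The rational canonical form is the block-diagonal matrix of companion matrices C(f_i):
R = [[0, 0, -20], [1, 0, 11], [0, 1, -2]].

Note the characteristic polynomial does not split into linear factors over ℚ, so A has no Jordan form over ℚ; the rational canonical form exists over any field.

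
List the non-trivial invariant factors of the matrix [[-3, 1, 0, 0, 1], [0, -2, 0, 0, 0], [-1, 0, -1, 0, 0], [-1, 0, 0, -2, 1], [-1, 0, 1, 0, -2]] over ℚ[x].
(x + 2)^2, (x + 2)^3

The Jordan structure of A has elementary divisors (x + 2)^3, (x + 2)^2. Arranging the block sizes at each eigenvalue in decreasing order and taking row products gives the invariant factors.

Invariant factors (smallest first, each dividing the next): (x + 2)^2, (x + 2)^3.

Check: the last factor (x + 2)^3 is the minimal polynomial, and the product (x + 2)^5 is the characteristic polynomial.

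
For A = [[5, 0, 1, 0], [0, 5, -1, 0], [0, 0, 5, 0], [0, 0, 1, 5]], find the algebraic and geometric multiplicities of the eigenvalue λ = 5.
The characteristic polynomial is (x - 5)^4, so the factor x - 5 appears with exponent 4: the algebraic multiplicity is 4.

rank(A - 5I) = 1, so the eigenspace has dimension 4 - 1 = 3: the geometric multiplicity is 3.

Since 3 < 4, A is not diagonalizable.

algebraic multiplicity 4, geometric multiplicity 3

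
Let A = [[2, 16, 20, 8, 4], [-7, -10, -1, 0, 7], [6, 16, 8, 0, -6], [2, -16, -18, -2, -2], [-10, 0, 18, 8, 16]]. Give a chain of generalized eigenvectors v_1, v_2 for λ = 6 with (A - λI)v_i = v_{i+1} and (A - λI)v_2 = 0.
We seek v_1 ∈ ker((A - 6I)^2) \ ker(A - 6I), then set v_{i+1} = (A - 6I) v_i.

One such chain is v_1 = [[-2, 1, -1, 0, 0]]^T, v_2 = [[4, -1, 2, -2, 2]]^T. Check: (A - 6I) v_2 = [[0, 0, 0, 0, 0]]^T = 0.

v_1 = [[-2, 1, -1, 0, 0]]^T, v_2 = [[4, -1, 2, -2, 2]]^T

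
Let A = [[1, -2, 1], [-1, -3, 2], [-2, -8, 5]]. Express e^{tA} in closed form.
e^{tA} = [[e^{t}, -2*t*e^{t}, t*e^{t}], [-t*e^{t}, (t^2 - 4*t + 1)*e^{t}, t*(4 - t)*e^{t}/2], [-2*t*e^{t}, 2*t*(t - 4)*e^{t}, (-t^2 + 4*t + 1)*e^{t}]]

A has Jordan form J = [[1, 1, 0], [0, 1, 1], [0, 0, 1]] with A = PJP^{-1}, so e^{tA} = P e^{tJ} P^{-1}.

For a Jordan block J_k(λ), e^{tJ_k(λ)} = e^{λt} · (I + tN + t^2 N^2/2! + ... + t^{k-1} N^{k-1}/(k-1)!) where N is the nilpotent superdiagonal part.

Assembling the blocks and conjugating back gives the entries of e^{tA} as shown above.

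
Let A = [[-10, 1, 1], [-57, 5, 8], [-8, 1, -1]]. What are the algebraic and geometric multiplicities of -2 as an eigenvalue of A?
The characteristic polynomial is (x + 2)^3, so the factor x + 2 appears with exponent 3: the algebraic multiplicity is 3.

rank(A + 2I) = 2, so the eigenspace has dimension 3 - 2 = 1: the geometric multiplicity is 1.

Since 1 < 3, A is not diagonalizable.

algebraic multiplicity 3, geometric multiplicity 1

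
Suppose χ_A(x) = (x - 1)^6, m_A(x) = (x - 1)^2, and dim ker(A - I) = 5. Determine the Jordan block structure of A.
λ = 1: algebraic multiplicity 6 (exponent in χ_A), largest block size 2 (exponent in m_A), 5 blocks (geometric multiplicity). These force block sizes [2, 1, 1, 1, 1].

Jordan blocks: (1, 2), (1, 1), (1, 1), (1, 1), (1, 1)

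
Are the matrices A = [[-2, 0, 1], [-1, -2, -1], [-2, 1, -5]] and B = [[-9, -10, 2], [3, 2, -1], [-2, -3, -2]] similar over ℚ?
Yes.

Two matrices over a field are similar if and only if they have the same invariant factors.

Both A and B have characteristic polynomial (x + 3)^3 and minimal polynomial (x + 3)^3. Computing further, both have invariant factors (x + 3)^3. Hence A and B are similar.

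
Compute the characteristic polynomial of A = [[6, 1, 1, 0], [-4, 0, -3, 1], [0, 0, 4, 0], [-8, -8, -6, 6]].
xI - A = [[x - 6, -1, -1, 0], [4, x, 3, -1], [0, 0, x - 4, 0], [8, 8, 6, x - 6]].

Expanding det(xI - A) along the first row:
det(xI - A) = + (x - 6)·det([[x, 3, -1], [0, x - 4, 0], [8, 6, x - 6]]) - (-1)·det([[4, 3, -1], [0, x - 4, 0], [8, 6, x - 6]]) + (-1)·det([[4, x, -1], [0, 0, 0], [8, 8, x - 6]]) - (0)·det([[4, x, 3], [0, 0, x - 4], [8, 8, 6]]).

Evaluating gives χ_A(x) = x^4 - 16x^3 + 96x^2 - 256x + 256 = (x - 4)^4.

χ_A(x) = (x - 4)^4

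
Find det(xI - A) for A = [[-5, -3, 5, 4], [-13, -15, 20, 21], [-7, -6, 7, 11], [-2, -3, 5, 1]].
xI - A = [[x + 5, 3, -5, -4], [13, x + 15, -20, -21], [7, 6, x - 7, -11], [2, 3, -5, x - 1]].

Expanding det(xI - A) along the first row:
det(xI - A) = + (x + 5)·det([[x + 15, -20, -21], [6, x - 7, -11], [3, -5, x - 1]]) - (3)·det([[13, -20, -21], [7, x - 7, -11], [2, -5, x - 1]]) + (-5)·det([[13, x + 15, -21], [7, 6, -11], [2, 3, x - 1]]) - (-4)·det([[13, x + 15, -20], [7, 6, x - 7], [2, 3, -5]]).

Evaluating gives χ_A(x) = x^4 + 12x^3 + 54x^2 + 108x + 81 = (x + 3)^4.

χ_A(x) = (x + 3)^4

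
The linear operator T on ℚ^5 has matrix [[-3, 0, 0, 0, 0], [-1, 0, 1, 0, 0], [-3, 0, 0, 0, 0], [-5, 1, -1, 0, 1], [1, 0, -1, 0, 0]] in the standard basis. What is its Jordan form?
The characteristic polynomial is det(xI - A) = x^4(x + 3), so the eigenvalues are -3 (algebraic multiplicity 1), 0 (algebraic multiplicity 4).

For λ = -3: algebraic multiplicity 1 gives one 1×1 block.

For λ = 0: rank(A) = 3, rank(A^2) = 1. The eigenspace has dimension 5 - 3 = 2, so there are 2 Jordan blocks; the rank sequence gives block sizes [2, 2].

Assembling the blocks gives the Jordan form J above.

J = [[-3, 0, 0, 0, 0], [0, 0, 1, 0, 0], [0, 0, 0, 0, 0], [0, 0, 0, 0, 1], [0, 0, 0, 0, 0]]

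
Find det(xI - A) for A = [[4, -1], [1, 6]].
xI - A = [[x - 4, 1], [-1, x - 6]].

Expanding det(xI - A) along the first row:
det(xI - A) = + (x - 4)·det([[x - 6]]) - (1)·det([[-1]]).

Evaluating gives χ_A(x) = x^2 - 10x + 25 = (x - 5)^2.

χ_A(x) = (x - 5)^2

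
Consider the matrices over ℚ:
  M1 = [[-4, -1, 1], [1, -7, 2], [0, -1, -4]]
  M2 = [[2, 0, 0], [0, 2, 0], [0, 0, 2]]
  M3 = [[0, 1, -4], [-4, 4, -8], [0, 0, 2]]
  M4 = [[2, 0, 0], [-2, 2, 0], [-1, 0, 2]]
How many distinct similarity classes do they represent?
3 classes: {M1}, {M2}, {M3, M4}

Characteristic polynomials: χ_{M1} = (x + 5)^3, χ_{M2} = (x - 2)^3, χ_{M3} = (x - 2)^3, χ_{M4} = (x - 2)^3.

{M1}: invariant factors (x + 5)^3.

{M2}: invariant factors x - 2, x - 2, x - 2.

{M3, M4}: invariant factors x - 2, (x - 2)^2.

Matrices are similar if and only if their invariant-factor lists agree; the partition into similarity classes is {M1}, {M2}, {M3, M4}.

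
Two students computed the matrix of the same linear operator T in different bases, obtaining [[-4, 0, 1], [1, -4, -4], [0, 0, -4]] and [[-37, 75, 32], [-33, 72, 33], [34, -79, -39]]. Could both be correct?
trace(A) = -12 but trace(B) = -4. The trace is a similarity invariant, so A and B are not similar.

No.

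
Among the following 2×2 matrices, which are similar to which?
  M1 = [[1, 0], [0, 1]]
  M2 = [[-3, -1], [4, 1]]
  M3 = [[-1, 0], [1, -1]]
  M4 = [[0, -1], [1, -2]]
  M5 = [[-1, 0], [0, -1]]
Characteristic polynomials: χ_{M1} = (x - 1)^2, χ_{M2} = (x + 1)^2, χ_{M3} = (x + 1)^2, χ_{M4} = (x + 1)^2, χ_{M5} = (x + 1)^2.

{M1}: invariant factors x - 1, x - 1.

{M2, M3, M4}: invariant factors (x + 1)^2.

{M5}: invariant factors x + 1, x + 1.

Matrices are similar if and only if their invariant-factor lists agree; the partition into similarity classes is {M1}, {M2, M3, M4}, {M5}.

3 classes: {M1}, {M2, M3, M4}, {M5}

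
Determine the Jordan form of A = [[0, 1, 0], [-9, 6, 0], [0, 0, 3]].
J = [[3, 1, 0], [0, 3, 0], [0, 0, 3]]

The characteristic polynomial is det(xI - A) = (x - 3)^3, so the eigenvalues are 3 (algebraic multiplicity 3).

For λ = 3: rank(A - 3I) = 1, rank((A - 3I)^2) = 0. The eigenspace has dimension 3 - 1 = 2, so there are 2 Jordan blocks; the rank sequence gives block sizes [2, 1].

Assembling the blocks gives the Jordan form J above.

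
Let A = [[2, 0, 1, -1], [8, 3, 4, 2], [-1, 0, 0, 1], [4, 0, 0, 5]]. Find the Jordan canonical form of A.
J = [[1, 0, 0, 0], [0, 3, 1, 0], [0, 0, 3, 0], [0, 0, 0, 3]]

The characteristic polynomial is det(xI - A) = (x - 3)^3(x - 1), so the eigenvalues are 1 (algebraic multiplicity 1), 3 (algebraic multiplicity 3).

For λ = 1: algebraic multiplicity 1 gives one 1×1 block.

For λ = 3: rank(A - 3I) = 2, rank((A - 3I)^2) = 1. The eigenspace has dimension 4 - 2 = 2, so there are 2 Jordan blocks; the rank sequence gives block sizes [2, 1].

Assembling the blocks gives the Jordan form J above.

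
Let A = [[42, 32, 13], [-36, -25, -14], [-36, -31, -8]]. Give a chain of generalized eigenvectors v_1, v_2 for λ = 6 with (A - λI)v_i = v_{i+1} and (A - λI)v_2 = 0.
v_1 = [[3, -2, -3]]^T, v_2 = [[5, -4, -4]]^T

We seek v_1 ∈ ker((A - 6I)^2) \ ker(A - 6I), then set v_{i+1} = (A - 6I) v_i.

One such chain is v_1 = [[3, -2, -3]]^T, v_2 = [[5, -4, -4]]^T. Check: (A - 6I) v_2 = [[0, 0, 0]]^T = 0.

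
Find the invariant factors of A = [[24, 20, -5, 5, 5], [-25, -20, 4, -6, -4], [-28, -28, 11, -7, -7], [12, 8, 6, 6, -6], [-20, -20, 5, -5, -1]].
The Jordan structure of A has elementary divisors (x - 4)^3, (x - 4), (x - 4). Arranging the block sizes at each eigenvalue in decreasing order and taking row products gives the invariant factors.

Invariant factors (smallest first, each dividing the next): x - 4, x - 4, (x - 4)^3.

Check: the last factor (x - 4)^3 is the minimal polynomial, and the product (x - 4)^5 is the characteristic polynomial.

x - 4, x - 4, (x - 4)^3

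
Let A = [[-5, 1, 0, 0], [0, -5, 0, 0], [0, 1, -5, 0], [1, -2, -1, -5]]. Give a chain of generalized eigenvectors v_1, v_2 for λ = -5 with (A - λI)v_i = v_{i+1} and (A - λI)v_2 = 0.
v_1 = [[0, 1, 0, 0]]^T, v_2 = [[1, 0, 1, -2]]^T

We seek v_1 ∈ ker((A + 5I)^2) \ ker(A + 5I), then set v_{i+1} = (A + 5I) v_i.

One such chain is v_1 = [[0, 1, 0, 0]]^T, v_2 = [[1, 0, 1, -2]]^T. Check: (A + 5I) v_2 = [[0, 0, 0, 0]]^T = 0.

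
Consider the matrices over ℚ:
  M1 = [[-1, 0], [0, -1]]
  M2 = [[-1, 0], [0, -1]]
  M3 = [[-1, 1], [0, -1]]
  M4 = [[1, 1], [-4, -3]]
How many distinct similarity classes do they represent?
2 classes: {M1, M2}, {M3, M4}

Characteristic polynomials: χ_{M1} = (x + 1)^2, χ_{M2} = (x + 1)^2, χ_{M3} = (x + 1)^2, χ_{M4} = (x + 1)^2.

{M1, M2}: invariant factors x + 1, x + 1.

{M3, M4}: invariant factors (x + 1)^2.

Matrices are similar if and only if their invariant-factor lists agree; the partition into similarity classes is {M1, M2}, {M3, M4}.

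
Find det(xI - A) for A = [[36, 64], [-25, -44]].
xI - A = [[x - 36, -64], [25, x + 44]].

Expanding det(xI - A) along the first row:
det(xI - A) = + (x - 36)·det([[x + 44]]) - (-64)·det([[25]]).

Evaluating gives χ_A(x) = x^2 + 8x + 16 = (x + 4)^2.

χ_A(x) = (x + 4)^2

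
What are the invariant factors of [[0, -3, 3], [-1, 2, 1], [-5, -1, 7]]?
The Jordan structure of A has elementary divisors (x - 3)^3. Arranging the block sizes at each eigenvalue in decreasing order and taking row products gives the invariant factors.

Invariant factors (smallest first, each dividing the next): (x - 3)^3.

Check: the last factor (x - 3)^3 is the minimal polynomial, and the product (x - 3)^3 is the characteristic polynomial.

(x - 3)^3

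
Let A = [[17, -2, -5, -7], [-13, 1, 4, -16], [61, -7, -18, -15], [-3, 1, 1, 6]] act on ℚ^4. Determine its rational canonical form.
The invariant factors of A (the non-unit diagonal entries of the Smith normal form of xI - A over ℚ[x]) are (x - 3)^2(x^2 + 1), each dividing the next. The characteristic polynomial is their product, (x - 3)^2(x^2 + 1).

The rational canonical form is the block-diagonal matrix of companion matrices C(f_i):
R = [[0, 0, 0, -9], [1, 0, 0, 6], [0, 1, 0, -10], [0, 0, 1, 6]].

Note the characteristic polynomial does not split into linear factors over ℚ, so A has no Jordan form over ℚ; the rational canonical form exists over any field.

R = [[0, 0, 0, -9], [1, 0, 0, 6], [0, 1, 0, -10], [0, 0, 1, 6]]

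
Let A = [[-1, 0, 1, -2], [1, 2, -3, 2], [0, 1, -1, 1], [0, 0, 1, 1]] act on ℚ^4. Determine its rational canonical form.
R = [[0, 0, 0, -2], [1, 0, 0, 1], [0, 1, 0, 1], [0, 0, 1, 1]]

The invariant factors of A (the non-unit diagonal entries of the Smith normal form of xI - A over ℚ[x]) are (x - 1)(x^3 - x - 2), each dividing the next. The characteristic polynomial is their product, (x - 1)(x^3 - x - 2).

The rational canonical form is the block-diagonal matrix of companion matrices C(f_i):
R = [[0, 0, 0, -2], [1, 0, 0, 1], [0, 1, 0, 1], [0, 0, 1, 1]].

Note the characteristic polynomial does not split into linear factors over ℚ, so A has no Jordan form over ℚ; the rational canonical form exists over any field.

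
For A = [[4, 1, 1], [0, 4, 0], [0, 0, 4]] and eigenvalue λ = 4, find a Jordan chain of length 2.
v_1 = [[0, 1, 0]]^T, v_2 = [[1, 0, 0]]^T

We seek v_1 ∈ ker((A - 4I)^2) \ ker(A - 4I), then set v_{i+1} = (A - 4I) v_i.

One such chain is v_1 = [[0, 1, 0]]^T, v_2 = [[1, 0, 0]]^T. Check: (A - 4I) v_2 = [[0, 0, 0]]^T = 0.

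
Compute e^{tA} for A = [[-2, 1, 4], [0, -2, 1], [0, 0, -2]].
e^{tA} = [[e^{-2*t}, t*e^{-2*t}, t*(t + 8)*e^{-2*t}/2], [0, e^{-2*t}, t*e^{-2*t}], [0, 0, e^{-2*t}]]

A has Jordan form J = [[-2, 1, 0], [0, -2, 1], [0, 0, -2]] with A = PJP^{-1}, so e^{tA} = P e^{tJ} P^{-1}.

For a Jordan block J_k(λ), e^{tJ_k(λ)} = e^{λt} · (I + tN + t^2 N^2/2! + ... + t^{k-1} N^{k-1}/(k-1)!) where N is the nilpotent superdiagonal part.

Assembling the blocks and conjugating back gives the entries of e^{tA} as shown above.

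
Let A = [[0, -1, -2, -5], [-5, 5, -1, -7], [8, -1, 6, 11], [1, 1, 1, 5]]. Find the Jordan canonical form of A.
J = [[4, 1, 0, 0], [0, 4, 0, 0], [0, 0, 4, 1], [0, 0, 0, 4]]

The characteristic polynomial is det(xI - A) = (x - 4)^4, so the eigenvalues are 4 (algebraic multiplicity 4).

For λ = 4: rank(A - 4I) = 2, rank((A - 4I)^2) = 0. The eigenspace has dimension 4 - 2 = 2, so there are 2 Jordan blocks; the rank sequence gives block sizes [2, 2].

Assembling the blocks gives the Jordan form J above.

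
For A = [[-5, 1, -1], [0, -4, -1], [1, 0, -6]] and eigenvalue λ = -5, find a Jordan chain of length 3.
v_1 = [[1, 2, 1]]^T, v_2 = [[1, 1, 0]]^T, v_3 = [[1, 1, 1]]^T

We seek v_1 ∈ ker((A + 5I)^3) \ ker((A + 5I)^2), then set v_{i+1} = (A + 5I) v_i.

One such chain is v_1 = [[1, 2, 1]]^T, v_2 = [[1, 1, 0]]^T, v_3 = [[1, 1, 1]]^T. Check: (A + 5I) v_3 = [[0, 0, 0]]^T = 0.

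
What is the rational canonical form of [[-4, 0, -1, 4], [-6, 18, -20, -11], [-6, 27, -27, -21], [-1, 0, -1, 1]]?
R = [[-3, 0, 0, 0], [0, 0, 0, -27], [0, 1, 0, -27], [0, 0, 1, -9]]

The invariant factors of A (the non-unit diagonal entries of the Smith normal form of xI - A over ℚ[x]) are x + 3, (x + 3)^3, each dividing the next. The characteristic polynomial is their product, (x + 3)^4.

The rational canonical form is the block-diagonal matrix of companion matrices C(f_i):
R = [[-3, 0, 0, 0], [0, 0, 0, -27], [0, 1, 0, -27], [0, 0, 1, -9]].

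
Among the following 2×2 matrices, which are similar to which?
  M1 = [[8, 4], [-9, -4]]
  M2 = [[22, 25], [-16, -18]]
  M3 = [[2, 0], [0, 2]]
2 classes: {M1, M2}, {M3}

Characteristic polynomials: χ_{M1} = (x - 2)^2, χ_{M2} = (x - 2)^2, χ_{M3} = (x - 2)^2.

{M1, M2}: invariant factors (x - 2)^2.

{M3}: invariant factors x - 2, x - 2.

Matrices are similar if and only if their invariant-factor lists agree; the partition into similarity classes is {M1, M2}, {M3}.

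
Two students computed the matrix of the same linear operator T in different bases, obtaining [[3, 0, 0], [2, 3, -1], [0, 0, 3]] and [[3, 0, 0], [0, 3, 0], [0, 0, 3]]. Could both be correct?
Both have characteristic polynomial (x - 3)^3, but the minimal polynomial of A is (x - 3)^2 while the minimal polynomial of B is x - 3. The minimal polynomial is a similarity invariant, so A and B are not similar.

No.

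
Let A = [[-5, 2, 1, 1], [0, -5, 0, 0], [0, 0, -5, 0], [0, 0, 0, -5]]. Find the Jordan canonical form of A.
The characteristic polynomial is det(xI - A) = (x + 5)^4, so the eigenvalues are -5 (algebraic multiplicity 4).

For λ = -5: rank(A + 5I) = 1, rank((A + 5I)^2) = 0. The eigenspace has dimension 4 - 1 = 3, so there are 3 Jordan blocks; the rank sequence gives block sizes [2, 1, 1].

Assembling the blocks gives the Jordan form J above.

J = [[-5, 1, 0, 0], [0, -5, 0, 0], [0, 0, -5, 0], [0, 0, 0, -5]]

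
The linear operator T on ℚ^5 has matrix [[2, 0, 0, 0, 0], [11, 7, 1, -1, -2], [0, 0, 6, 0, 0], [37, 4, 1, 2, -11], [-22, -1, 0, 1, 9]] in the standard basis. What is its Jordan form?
J = [[2, 0, 0, 0, 0], [0, 6, 1, 0, 0], [0, 0, 6, 1, 0], [0, 0, 0, 6, 0], [0, 0, 0, 0, 6]]

The characteristic polynomial is det(xI - A) = (x - 6)^4(x - 2), so the eigenvalues are 2 (algebraic multiplicity 1), 6 (algebraic multiplicity 4).

For λ = 2: algebraic multiplicity 1 gives one 1×1 block.

For λ = 6: rank(A - 6I) = 3, rank((A - 6I)^2) = 2, rank((A - 6I)^3) = 1. The eigenspace has dimension 5 - 3 = 2, so there are 2 Jordan blocks; the rank sequence gives block sizes [3, 1].

Assembling the blocks gives the Jordan form J above.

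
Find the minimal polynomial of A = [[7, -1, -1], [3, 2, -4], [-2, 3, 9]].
The characteristic polynomial factors as (x - 6)^3. The minimal polynomial is ∏(x - λ)^{k_λ} where k_λ is the size of the largest Jordan block at λ.

For λ = 6: rank(A - 6I) = 2, and the largest Jordan block has size 3 (the smallest k with rank((A - 6I)^k) = rank((A - 6I)^(k+1))).

So m_A(x) = (x - 6)^3.

m_A(x) = (x - 6)^3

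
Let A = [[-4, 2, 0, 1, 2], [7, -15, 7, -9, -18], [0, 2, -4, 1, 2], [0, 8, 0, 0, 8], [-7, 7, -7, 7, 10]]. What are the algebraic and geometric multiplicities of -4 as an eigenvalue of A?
The characteristic polynomial is (x - 3)(x + 4)^4, so the factor x + 4 appears with exponent 4: the algebraic multiplicity is 4.

rank(A + 4I) = 2, so the eigenspace has dimension 5 - 2 = 3: the geometric multiplicity is 3.

Since 3 < 4, A is not diagonalizable.

algebraic multiplicity 4, geometric multiplicity 3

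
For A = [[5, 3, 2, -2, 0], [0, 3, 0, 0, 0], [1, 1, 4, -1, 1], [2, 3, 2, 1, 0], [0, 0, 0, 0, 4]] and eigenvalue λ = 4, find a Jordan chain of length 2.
We seek v_1 ∈ ker((A - 4I)^2) \ ker(A - 4I), then set v_{i+1} = (A - 4I) v_i.

One such chain is v_1 = [[0, 0, 1, 0, 1]]^T, v_2 = [[2, 0, 1, 2, 0]]^T. Check: (A - 4I) v_2 = [[0, 0, 0, 0, 0]]^T = 0.

v_1 = [[0, 0, 1, 0, 1]]^T, v_2 = [[2, 0, 1, 2, 0]]^T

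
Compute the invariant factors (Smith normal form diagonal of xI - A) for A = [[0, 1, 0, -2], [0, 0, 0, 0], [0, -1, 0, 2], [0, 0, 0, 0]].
The Jordan structure of A has elementary divisors x^2, x, x. Arranging the block sizes at each eigenvalue in decreasing order and taking row products gives the invariant factors.

Invariant factors (smallest first, each dividing the next): x, x, x^2.

Check: the last factor x^2 is the minimal polynomial, and the product x^4 is the characteristic polynomial.

x, x, x^2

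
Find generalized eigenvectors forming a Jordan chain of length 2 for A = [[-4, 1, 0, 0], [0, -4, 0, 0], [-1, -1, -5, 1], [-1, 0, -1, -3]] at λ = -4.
v_1 = [[0, 1, 0, 1]]^T, v_2 = [[1, 0, 0, 1]]^T

We seek v_1 ∈ ker((A + 4I)^2) \ ker(A + 4I), then set v_{i+1} = (A + 4I) v_i.

One such chain is v_1 = [[0, 1, 0, 1]]^T, v_2 = [[1, 0, 0, 1]]^T. Check: (A + 4I) v_2 = [[0, 0, 0, 0]]^T = 0.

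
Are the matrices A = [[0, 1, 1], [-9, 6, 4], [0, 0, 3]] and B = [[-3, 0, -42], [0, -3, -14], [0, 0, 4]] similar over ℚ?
trace(A) = 9 but trace(B) = -2. The trace is a similarity invariant, so A and B are not similar.

No.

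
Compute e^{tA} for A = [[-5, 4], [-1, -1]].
A has Jordan form J = [[-3, 1], [0, -3]] with A = PJP^{-1}, so e^{tA} = P e^{tJ} P^{-1}.

For a Jordan block J_k(λ), e^{tJ_k(λ)} = e^{λt} · (I + tN + t^2 N^2/2! + ... + t^{k-1} N^{k-1}/(k-1)!) where N is the nilpotent superdiagonal part.

Assembling the blocks and conjugating back gives the entries of e^{tA} as shown above.

e^{tA} = [[(1 - 2*t)*e^{-3*t}, 4*t*e^{-3*t}], [-t*e^{-3*t}, (2*t + 1)*e^{-3*t}]]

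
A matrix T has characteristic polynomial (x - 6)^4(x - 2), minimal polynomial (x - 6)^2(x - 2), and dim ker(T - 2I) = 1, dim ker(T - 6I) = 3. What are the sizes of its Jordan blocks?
λ = 2: algebraic multiplicity 1 (exponent in χ_T), largest block size 1 (exponent in m_T), 1 block (geometric multiplicity). This forces block sizes [1].
λ = 6: algebraic multiplicity 4 (exponent in χ_T), largest block size 2 (exponent in m_T), 3 blocks (geometric multiplicity). These force block sizes [2, 1, 1].

Jordan blocks: (2, 1), (6, 2), (6, 1), (6, 1)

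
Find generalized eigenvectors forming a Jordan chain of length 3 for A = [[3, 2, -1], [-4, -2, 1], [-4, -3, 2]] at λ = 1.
We seek v_1 ∈ ker((A - I)^3) \ ker((A - I)^2), then set v_{i+1} = (A - I) v_i.

One such chain is v_1 = [[-1, 2, 3]]^T, v_2 = [[-1, 1, 1]]^T, v_3 = [[-1, 2, 2]]^T. Check: (A - I) v_3 = [[0, 0, 0]]^T = 0.

v_1 = [[-1, 2, 3]]^T, v_2 = [[-1, 1, 1]]^T, v_3 = [[-1, 2, 2]]^T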